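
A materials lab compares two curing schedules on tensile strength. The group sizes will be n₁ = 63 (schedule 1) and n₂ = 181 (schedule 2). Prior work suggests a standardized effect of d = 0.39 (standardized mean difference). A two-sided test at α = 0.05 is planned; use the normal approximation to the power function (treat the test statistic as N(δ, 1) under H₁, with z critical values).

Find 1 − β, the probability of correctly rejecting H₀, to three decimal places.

Power ≈ 0.760

Noncentrality parameter: δ = d / √(1/n₁ + 1/n₂) = 0.39 / √(1/63 + 1/181) = 2.6661
Two-sided α = 0.05 → critical value z_{0.025} = 1.960.
Power = Φ(δ − 1.960) + Φ(−δ − 1.960) = Φ(0.706) + Φ(-4.626) = 0.7600 + 0.0000 = 0.7600.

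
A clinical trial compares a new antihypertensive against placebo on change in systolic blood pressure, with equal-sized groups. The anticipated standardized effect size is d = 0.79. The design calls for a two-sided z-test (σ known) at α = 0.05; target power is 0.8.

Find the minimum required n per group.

n = 26 per group

For power 0.8 need Φ(δ − z_{0.025}) = 0.8, so δ = z_{0.025} + z_{0.20} = 1.960 + 0.842 = 2.802.
(The Φ(−δ − z_{α/2}) term is vanishingly small for δ > 0 and is dropped in the standard sample-size formula.)
δ = d·√(n/2) ⇒ n = 2(δ/d)² = 2 × (2.802 / 0.79)² = 25.15.
Round up to the next whole unit.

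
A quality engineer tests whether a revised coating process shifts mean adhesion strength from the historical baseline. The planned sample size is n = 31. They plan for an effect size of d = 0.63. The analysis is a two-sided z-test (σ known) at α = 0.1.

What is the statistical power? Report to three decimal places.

Noncentrality parameter: δ = d·√n = 0.63 × √31 = 3.5077
Critical value for a two-sided test at α = 0.1: z_{α/2} = 1.645.
Power = Φ(δ − 1.645) + Φ(−δ − 1.645) = Φ(1.863) + Φ(-5.153) = 0.9688 + 0.0000 = 0.9688.

Power ≈ 0.969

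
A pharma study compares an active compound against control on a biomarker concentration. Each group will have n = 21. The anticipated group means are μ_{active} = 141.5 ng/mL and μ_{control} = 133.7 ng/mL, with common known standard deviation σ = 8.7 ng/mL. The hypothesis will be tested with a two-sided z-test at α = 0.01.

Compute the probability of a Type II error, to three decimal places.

β ≈ 0.371

Standardized effect: d = |μ_{active} − μ_{control}| / σ = |141.5 − 133.7| / 8.7 = 0.8966
Noncentrality parameter: δ = d·√(n/2) = 0.8966 × √(21/2) = 2.9052
Critical value for a two-sided test at α = 0.01: z_{α/2} = 2.576.
Power = Φ(δ − 2.576) + Φ(−δ − 2.576) = Φ(0.329) + Φ(-5.481) = 0.6290 + 0.0000 = 0.6290.
Type II error: β = 1 − power = 1 − 0.6290 = 0.3710.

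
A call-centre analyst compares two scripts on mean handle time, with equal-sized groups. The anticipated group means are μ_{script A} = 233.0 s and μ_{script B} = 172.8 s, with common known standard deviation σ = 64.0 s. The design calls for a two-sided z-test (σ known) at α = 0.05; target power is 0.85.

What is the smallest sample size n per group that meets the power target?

Standardized effect: d = |μ_{script A} − μ_{script B}| / σ = |233.0 − 172.8| / 64.0 = 0.9406
Set Φ(δ − 1.960) = 0.85; then δ − 1.960 = Φ⁻¹(0.85) = 1.036, giving δ = 2.996.
(Ignoring the negligible lower-tail rejection probability gives the usual closed-form inversion.)
δ = d·√(n/2) ⇒ n = 2(δ/d)² = 2 × (2.996 / 0.9406)² = 20.30.
Rounding up, n = 21 per group.

n = 21 per group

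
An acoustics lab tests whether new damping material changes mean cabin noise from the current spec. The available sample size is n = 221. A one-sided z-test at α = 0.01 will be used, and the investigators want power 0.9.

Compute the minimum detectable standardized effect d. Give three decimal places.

d ≈ 0.243

Need Φ(δ − 2.326) = 0.9, so δ = 2.326 + 1.282 = 3.608.
δ = d·√n ⇒ d = δ/√n = 3.608/√221 = 0.2427.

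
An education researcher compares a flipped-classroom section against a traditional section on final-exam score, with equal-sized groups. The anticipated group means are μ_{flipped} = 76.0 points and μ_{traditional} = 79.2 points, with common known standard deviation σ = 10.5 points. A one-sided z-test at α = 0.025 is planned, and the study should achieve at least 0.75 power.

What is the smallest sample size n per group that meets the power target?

n = 150 per group

Standardized effect: d = |μ_{flipped} − μ_{traditional}| / σ = |76.0 − 79.2| / 10.5 = 0.3048
For power 0.75 need Φ(δ − z_{0.025}) = 0.75, so δ = z_{0.025} + z_{0.25} = 1.960 + 0.674 = 2.634.
δ = d·√(n/2) ⇒ n = 2(δ/d)² = 2 × (2.634 / 0.3048)² = 149.45.
Round up to the next whole unit.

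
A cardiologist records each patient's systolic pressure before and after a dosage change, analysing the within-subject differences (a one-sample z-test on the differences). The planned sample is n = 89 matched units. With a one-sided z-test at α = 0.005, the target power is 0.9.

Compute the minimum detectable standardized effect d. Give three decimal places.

d ≈ 0.409

Required noncentrality: δ = z_{0.005} + z_{0.10} = 2.576 + 1.282 = 3.857.
δ = d·√n ⇒ d = δ/√n = 3.857/√89 = 0.4089.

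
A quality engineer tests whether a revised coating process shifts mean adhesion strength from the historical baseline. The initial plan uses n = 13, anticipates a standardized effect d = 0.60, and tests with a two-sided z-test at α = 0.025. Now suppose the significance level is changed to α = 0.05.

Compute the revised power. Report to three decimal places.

δ = d·√n = 0.60 × √13 = 2.1633 (unchanged). New critical value: z_{0.025} = 1.960.
Revised power = Φ(δ − 1.960) + Φ(−δ − 1.960) = Φ(0.203) + Φ(-4.123) = 0.5806 + 0.0000 = 0.5806.

Power ≈ 0.581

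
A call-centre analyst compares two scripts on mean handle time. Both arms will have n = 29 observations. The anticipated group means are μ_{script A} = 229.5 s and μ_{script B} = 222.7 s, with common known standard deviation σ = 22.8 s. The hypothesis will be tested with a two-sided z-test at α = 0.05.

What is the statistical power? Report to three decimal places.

Power ≈ 0.206

Standardized effect: d = |μ_{script A} − μ_{script B}| / σ = |229.5 − 222.7| / 22.8 = 0.2982
Noncentrality parameter: δ = d·√(n/2) = 0.2982 × √(29/2) = 1.1357
Critical value for a two-sided test at α = 0.05: z_{α/2} = 1.960.
Power = Φ(δ − 1.960) + Φ(−δ − 1.960) = Φ(-0.824) + Φ(-3.096) = 0.2049 + 0.0010 = 0.2059.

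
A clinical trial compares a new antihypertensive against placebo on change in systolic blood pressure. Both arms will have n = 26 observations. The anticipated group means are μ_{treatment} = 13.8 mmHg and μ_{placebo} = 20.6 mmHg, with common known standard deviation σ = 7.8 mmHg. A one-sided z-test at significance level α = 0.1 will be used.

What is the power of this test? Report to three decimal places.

Standardized effect: d = |μ_{treatment} − μ_{placebo}| / σ = |13.8 − 20.6| / 7.8 = 0.8718
Noncentrality parameter: λ = d·√(n/2) = 0.8718 × √(26/2) = 3.1433
Critical value for a one-sided test at α = 0.1: z_α = 1.282.
Power = Φ(λ − 1.282) = Φ(1.862) = 0.9687.

Power ≈ 0.969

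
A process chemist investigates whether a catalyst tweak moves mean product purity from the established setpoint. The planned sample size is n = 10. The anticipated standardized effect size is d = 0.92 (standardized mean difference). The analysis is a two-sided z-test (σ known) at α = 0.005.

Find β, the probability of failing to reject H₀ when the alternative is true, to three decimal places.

β ≈ 0.459

Noncentrality parameter: δ = d·√n = 0.92 × √10 = 2.9093
Two-sided α = 0.005 → critical value z_{0.0025} = 2.807.
Power = Φ(δ − 2.807) + Φ(−δ − 2.807) = Φ(0.102) + Φ(-5.716) = 0.5407 + 0.0000 = 0.5407.
Type II error: β = 1 − power = 1 − 0.5407 = 0.4593.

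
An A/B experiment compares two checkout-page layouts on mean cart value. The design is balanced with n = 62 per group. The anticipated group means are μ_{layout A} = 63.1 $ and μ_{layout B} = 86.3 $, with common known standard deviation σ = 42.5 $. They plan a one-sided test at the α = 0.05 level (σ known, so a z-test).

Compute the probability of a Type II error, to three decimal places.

β ≈ 0.082

Standardized effect: d = |μ_{layout A} − μ_{layout B}| / σ = |63.1 − 86.3| / 42.5 = 0.5459
Noncentrality parameter: δ = d·√(n/2) = 0.5459 × √(62/2) = 3.0393
Critical value for a one-sided test at α = 0.05: z_α = 1.645.
Power = P(Z > 1.645 − δ) = Φ(1.394) = 0.9184.
Type II error: β = 1 − power = 1 − 0.9184 = 0.0816.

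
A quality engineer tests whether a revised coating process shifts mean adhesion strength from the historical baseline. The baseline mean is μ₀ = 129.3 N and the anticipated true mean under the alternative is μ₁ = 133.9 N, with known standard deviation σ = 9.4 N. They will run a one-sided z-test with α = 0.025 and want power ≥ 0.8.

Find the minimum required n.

n = 33

Standardized effect: d = |μ₁ − μ₀| / σ = |133.9 − 129.3| / 9.4 = 0.4894
Set Φ(δ − 1.960) = 0.8; then δ − 1.960 = Φ⁻¹(0.8) = 0.842, giving δ = 2.802.
δ = d·√n ⇒ n = (δ/d)² = (2.802 / 0.4894)² = 32.78.
Rounding up, n = 33.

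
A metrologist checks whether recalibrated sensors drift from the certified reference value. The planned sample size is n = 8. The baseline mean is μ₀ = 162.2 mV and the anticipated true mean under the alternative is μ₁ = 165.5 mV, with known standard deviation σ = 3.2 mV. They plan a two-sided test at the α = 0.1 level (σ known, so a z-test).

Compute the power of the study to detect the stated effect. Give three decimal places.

Power ≈ 0.898

Standardized effect: d = |μ₁ − μ₀| / σ = |165.5 − 162.2| / 3.2 = 1.0312
Noncentrality parameter: λ = d·√n = 1.0312 × √8 = 2.9168
Two-sided α = 0.1 → critical value z_{0.05} = 1.645.
Power = Φ(λ − 1.645) + Φ(−λ − 1.645) = Φ(1.272) + Φ(-4.562) = 0.8983 + 0.0000 = 0.8983.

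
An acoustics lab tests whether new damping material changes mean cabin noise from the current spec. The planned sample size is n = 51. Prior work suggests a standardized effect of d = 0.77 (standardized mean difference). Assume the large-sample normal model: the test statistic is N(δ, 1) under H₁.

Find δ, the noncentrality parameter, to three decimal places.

δ ≈ 5.499

The noncentrality parameter scales effect size by the design's sample-size factor: δ = d·√n = 0.77 × √51 = 5.4989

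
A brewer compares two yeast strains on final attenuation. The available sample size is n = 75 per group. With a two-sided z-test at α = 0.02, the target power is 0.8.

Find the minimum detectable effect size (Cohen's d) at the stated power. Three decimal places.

d ≈ 0.517

Required noncentrality: δ = z_{0.01} + z_{0.20} = 2.326 + 0.842 = 3.168.
(Lower-tail contribution to power is negligible for δ > 0.)
δ = d·√(n/2) ⇒ d = δ/√(n/2) = 3.168/√(75/2) = 0.5173.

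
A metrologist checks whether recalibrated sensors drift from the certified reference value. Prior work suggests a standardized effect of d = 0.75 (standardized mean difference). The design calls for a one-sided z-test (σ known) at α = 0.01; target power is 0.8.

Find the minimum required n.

Set Φ(δ − 2.326) = 0.8; then δ − 2.326 = Φ⁻¹(0.8) = 0.842, giving δ = 3.168.
δ = d·√n ⇒ n = (δ/d)² = (3.168 / 0.75)² = 17.84.
Round up to the next whole unit.

n = 18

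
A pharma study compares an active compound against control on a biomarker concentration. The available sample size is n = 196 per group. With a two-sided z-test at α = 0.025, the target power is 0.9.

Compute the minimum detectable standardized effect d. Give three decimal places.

Required noncentrality: δ = z_{0.0125} + z_{0.10} = 2.241 + 1.282 = 3.523.
(The second rejection-region term Φ(−δ − z_{α/2}) is negligible and dropped.)
δ = d·√(n/2) ⇒ d = δ/√(n/2) = 3.523/√(196/2) = 0.3559.

d ≈ 0.356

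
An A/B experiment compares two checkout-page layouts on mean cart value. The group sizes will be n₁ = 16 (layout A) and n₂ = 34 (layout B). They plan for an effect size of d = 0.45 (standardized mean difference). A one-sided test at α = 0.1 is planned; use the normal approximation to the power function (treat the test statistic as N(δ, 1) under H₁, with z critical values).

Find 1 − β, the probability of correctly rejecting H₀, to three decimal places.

Power ≈ 0.580

Noncentrality parameter: δ = d / √(1/n₁ + 1/n₂) = 0.45 / √(1/16 + 1/34) = 1.4843
One-sided α = 0.1 → critical value z_{0.1} = 1.282.
Power = Φ(δ − 1.282) = Φ(0.203) = 0.5803.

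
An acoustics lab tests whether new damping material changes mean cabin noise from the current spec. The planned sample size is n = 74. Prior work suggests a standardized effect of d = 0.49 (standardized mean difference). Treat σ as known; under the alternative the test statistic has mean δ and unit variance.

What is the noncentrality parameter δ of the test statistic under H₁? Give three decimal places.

The noncentrality parameter scales effect size by the design's sample-size factor: δ = d·√n = 0.49 × √74 = 4.2151

δ ≈ 4.215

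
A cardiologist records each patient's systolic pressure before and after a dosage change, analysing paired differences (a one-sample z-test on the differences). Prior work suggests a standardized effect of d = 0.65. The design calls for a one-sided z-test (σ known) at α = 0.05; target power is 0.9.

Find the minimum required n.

n = 21

For power 0.9 need Φ(δ − z_{0.05}) = 0.9, so δ = z_{0.05} + z_{0.10} = 1.645 + 1.282 = 2.926.
δ = d·√n ⇒ n = (δ/d)² = (2.926 / 0.65)² = 20.27.
Rounding up, n = 21.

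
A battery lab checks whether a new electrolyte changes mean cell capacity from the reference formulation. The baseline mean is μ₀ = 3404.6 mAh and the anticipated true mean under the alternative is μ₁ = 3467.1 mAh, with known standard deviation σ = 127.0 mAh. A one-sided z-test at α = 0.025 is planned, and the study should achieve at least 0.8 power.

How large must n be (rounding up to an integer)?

Standardized effect: d = |μ₁ − μ₀| / σ = |3467.1 − 3404.6| / 127.0 = 0.4921
Set Φ(δ − 1.960) = 0.8; then δ − 1.960 = Φ⁻¹(0.8) = 0.842, giving δ = 2.802.
δ = d·√n ⇒ n = (δ/d)² = (2.802 / 0.4921)² = 32.41.
Round up to the next whole unit.

n = 33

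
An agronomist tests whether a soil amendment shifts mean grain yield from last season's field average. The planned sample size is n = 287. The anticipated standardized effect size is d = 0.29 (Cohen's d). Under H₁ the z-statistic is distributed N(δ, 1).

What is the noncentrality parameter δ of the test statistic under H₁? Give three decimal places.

δ = d·√n = 0.29 × √287 = 4.9129

δ ≈ 4.913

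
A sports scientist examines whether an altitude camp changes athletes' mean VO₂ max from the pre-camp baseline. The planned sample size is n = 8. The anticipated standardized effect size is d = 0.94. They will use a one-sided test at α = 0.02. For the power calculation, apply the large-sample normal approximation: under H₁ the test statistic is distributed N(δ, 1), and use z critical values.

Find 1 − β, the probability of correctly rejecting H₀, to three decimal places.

Noncentrality parameter: δ = d·√n = 0.94 × √8 = 2.6587
One-sided α = 0.02 → critical value z_{0.02} = 2.054.
Power = Φ(δ − 2.054) = Φ(0.605) = 0.7274.

Power ≈ 0.727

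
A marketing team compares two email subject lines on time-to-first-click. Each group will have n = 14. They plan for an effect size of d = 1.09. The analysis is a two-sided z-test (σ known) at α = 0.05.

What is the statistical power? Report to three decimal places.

Power ≈ 0.822

Noncentrality parameter: δ = d·√(n/2) = 1.09 × √(14/2) = 2.8839
Critical value for a two-sided test at α = 0.05: z_{α/2} = 1.960.
Power = Φ(δ − 1.960) + Φ(−δ − 1.960) = Φ(0.924) + Φ(-4.844) = 0.8222 + 0.0000 = 0.8222.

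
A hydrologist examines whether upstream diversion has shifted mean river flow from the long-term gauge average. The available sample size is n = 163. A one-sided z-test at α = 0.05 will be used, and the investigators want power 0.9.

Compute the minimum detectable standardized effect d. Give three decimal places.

Need Φ(δ − 1.645) = 0.9, so δ = 1.645 + 1.282 = 2.926.
δ = d·√n ⇒ d = δ/√n = 2.926/√163 = 0.2292.

d ≈ 0.229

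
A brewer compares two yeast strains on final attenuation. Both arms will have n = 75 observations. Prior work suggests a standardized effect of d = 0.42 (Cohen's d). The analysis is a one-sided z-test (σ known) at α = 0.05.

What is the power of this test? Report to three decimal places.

Noncentrality parameter: λ = d·√(n/2) = 0.42 × √(75/2) = 2.5720
Critical value for a one-sided test at α = 0.05: z_α = 1.645.
Power = Φ(λ − 1.645) = Φ(0.927) = 0.8231.

Power ≈ 0.823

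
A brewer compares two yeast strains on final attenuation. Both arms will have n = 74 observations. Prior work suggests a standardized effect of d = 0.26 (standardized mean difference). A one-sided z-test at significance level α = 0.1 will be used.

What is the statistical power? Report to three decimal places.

Noncentrality parameter: δ = d·√(n/2) = 0.26 × √(74/2) = 1.5815
One-sided α = 0.1 → critical value z_{0.1} = 1.282.
Power = Φ(δ − 1.282) = Φ(0.300) = 0.6179.

Power ≈ 0.618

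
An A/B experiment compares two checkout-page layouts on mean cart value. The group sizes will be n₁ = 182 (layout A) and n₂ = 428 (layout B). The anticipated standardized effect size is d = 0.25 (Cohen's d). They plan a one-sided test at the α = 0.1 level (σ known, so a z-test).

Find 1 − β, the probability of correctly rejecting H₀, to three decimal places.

Noncentrality parameter: δ = d / √(1/n₁ + 1/n₂) = 0.25 / √(1/182 + 1/428) = 2.8251
One-sided α = 0.1 → critical value z_{0.1} = 1.282.
Power = P(Z > 1.282 − δ) = Φ(1.544) = 0.9387.

Power ≈ 0.939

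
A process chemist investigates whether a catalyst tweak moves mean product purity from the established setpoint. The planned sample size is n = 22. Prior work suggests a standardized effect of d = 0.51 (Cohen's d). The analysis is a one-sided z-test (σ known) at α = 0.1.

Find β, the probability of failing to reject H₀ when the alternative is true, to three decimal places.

β ≈ 0.133

Noncentrality parameter: δ = d·√n = 0.51 × √22 = 2.3921
Critical value for a one-sided test at α = 0.1: z_α = 1.282.
Power = P(Z > 1.282 − δ) = Φ(1.111) = 0.8666.
Type II error: β = 1 − power = 1 − 0.8666 = 0.1334.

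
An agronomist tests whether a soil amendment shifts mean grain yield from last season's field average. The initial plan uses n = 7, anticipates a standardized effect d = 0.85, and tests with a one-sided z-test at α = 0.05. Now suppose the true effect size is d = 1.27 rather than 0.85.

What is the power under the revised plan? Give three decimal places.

Power ≈ 0.957

With d = 1.27: δ = d·√n = 1.27 × √7 = 3.3601. Critical value z_{0.05} = 1.645.
Revised power = P(Z > 1.645 − δ) = Φ(1.715) = 0.9569.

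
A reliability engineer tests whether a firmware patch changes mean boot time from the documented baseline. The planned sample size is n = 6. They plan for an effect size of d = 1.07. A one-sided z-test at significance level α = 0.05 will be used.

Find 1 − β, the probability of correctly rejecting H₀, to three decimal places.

Noncentrality parameter: δ = d·√n = 1.07 × √6 = 2.6210
One-sided α = 0.05 → critical value z_{0.05} = 1.645.
Power = Φ(δ − 1.645) = Φ(0.976) = 0.8355.

Power ≈ 0.835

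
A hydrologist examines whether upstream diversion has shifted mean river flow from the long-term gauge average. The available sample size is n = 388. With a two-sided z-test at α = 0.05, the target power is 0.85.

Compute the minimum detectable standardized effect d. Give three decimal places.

d ≈ 0.152

Need Φ(δ − 1.960) = 0.85, so δ = 1.960 + 1.036 = 2.996.
(The second rejection-region term Φ(−δ − z_{α/2}) is negligible and dropped.)
δ = d·√n ⇒ d = δ/√n = 2.996/√388 = 0.1521.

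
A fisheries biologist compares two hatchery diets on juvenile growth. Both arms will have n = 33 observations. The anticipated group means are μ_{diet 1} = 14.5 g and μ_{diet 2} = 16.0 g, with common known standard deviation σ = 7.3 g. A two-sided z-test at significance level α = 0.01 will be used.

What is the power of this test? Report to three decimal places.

Standardized effect: d = |μ_{diet 1} − μ_{diet 2}| / σ = |14.5 − 16.0| / 7.3 = 0.2055
Noncentrality parameter: δ = d·√(n/2) = 0.2055 × √(33/2) = 0.8347
Two-sided α = 0.01 → critical value z_{0.005} = 2.576.
Power = Φ(δ − 2.576) + Φ(−δ − 2.576) = Φ(-1.741) + Φ(-3.410) = 0.0408 + 0.0003 = 0.0412.

Power ≈ 0.041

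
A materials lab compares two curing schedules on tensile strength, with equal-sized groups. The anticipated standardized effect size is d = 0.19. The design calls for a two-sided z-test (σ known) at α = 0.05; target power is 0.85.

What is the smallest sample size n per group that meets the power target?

For power 0.85 need Φ(δ − z_{0.025}) = 0.85, so δ = z_{0.025} + z_{0.15} = 1.960 + 1.036 = 2.996.
(Ignoring the negligible lower-tail rejection probability gives the usual closed-form inversion.)
δ = d·√(n/2) ⇒ n = 2(δ/d)² = 2 × (2.996 / 0.19)² = 497.42.
Round up to the next whole unit.

n = 498 per group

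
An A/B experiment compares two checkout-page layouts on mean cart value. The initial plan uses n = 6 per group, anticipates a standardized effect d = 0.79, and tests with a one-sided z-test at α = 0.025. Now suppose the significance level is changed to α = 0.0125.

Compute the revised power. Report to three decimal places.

δ = d·√(n/2) = 0.79 × √(6/2) = 1.3683 (unchanged). New critical value: z_{0.0125} = 2.241.
Revised power = P(Z > 2.241 − δ) = Φ(-0.873) = 0.1913.

Power ≈ 0.191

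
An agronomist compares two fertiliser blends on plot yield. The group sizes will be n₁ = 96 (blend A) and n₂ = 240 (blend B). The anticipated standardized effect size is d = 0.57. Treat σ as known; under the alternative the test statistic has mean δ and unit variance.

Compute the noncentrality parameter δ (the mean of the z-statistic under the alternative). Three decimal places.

The noncentrality parameter scales effect size by the design's sample-size factor: δ = d / √(1/n₁ + 1/n₂) = 0.57 / √(1/96 + 1/240) = 4.7200

δ ≈ 4.720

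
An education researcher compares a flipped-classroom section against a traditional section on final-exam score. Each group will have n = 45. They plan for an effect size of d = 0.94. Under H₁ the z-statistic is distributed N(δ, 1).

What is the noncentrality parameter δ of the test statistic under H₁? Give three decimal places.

δ ≈ 4.459

δ = d·√(n/2) = 0.94 × √(45/2) = 4.4588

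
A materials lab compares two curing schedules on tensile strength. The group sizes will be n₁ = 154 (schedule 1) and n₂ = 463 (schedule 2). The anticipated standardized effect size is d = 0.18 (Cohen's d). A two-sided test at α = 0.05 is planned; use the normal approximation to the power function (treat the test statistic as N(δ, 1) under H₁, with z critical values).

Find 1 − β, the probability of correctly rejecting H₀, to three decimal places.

Noncentrality parameter: δ = d / √(1/n₁ + 1/n₂) = 0.18 / √(1/154 + 1/463) = 1.9350
Two-sided α = 0.05 → critical value z_{0.025} = 1.960.
Power = Φ(δ − 1.960) + Φ(−δ − 1.960) = Φ(-0.025) + Φ(-3.895) = 0.4900 + 0.0000 = 0.4901.

Power ≈ 0.490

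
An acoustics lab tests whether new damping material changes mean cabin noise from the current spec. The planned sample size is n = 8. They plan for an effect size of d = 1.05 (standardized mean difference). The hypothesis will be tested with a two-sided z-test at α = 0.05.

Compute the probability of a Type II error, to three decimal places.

Noncentrality parameter: δ = d·√n = 1.05 × √8 = 2.9698
Two-sided α = 0.05 → critical value z_{0.025} = 1.960.
Power = Φ(δ − 1.960) + Φ(−δ − 1.960) = Φ(1.010) + Φ(-4.930) = 0.8437 + 0.0000 = 0.8437.
Type II error: β = 1 − power = 1 − 0.8437 = 0.1563.

β ≈ 0.156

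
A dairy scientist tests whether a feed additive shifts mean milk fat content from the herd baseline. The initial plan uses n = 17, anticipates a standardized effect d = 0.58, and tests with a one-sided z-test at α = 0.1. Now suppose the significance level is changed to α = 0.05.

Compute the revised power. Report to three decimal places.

δ = d·√n = 0.58 × √17 = 2.3914 (unchanged). New critical value: z_{0.05} = 1.645.
Revised power = Φ(δ − 1.645) = Φ(0.747) = 0.7723.

Power ≈ 0.772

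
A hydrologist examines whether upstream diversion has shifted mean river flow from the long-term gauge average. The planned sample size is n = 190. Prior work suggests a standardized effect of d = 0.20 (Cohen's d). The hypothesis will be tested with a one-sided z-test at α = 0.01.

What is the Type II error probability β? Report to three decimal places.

β ≈ 0.333

Noncentrality parameter: δ = d·√n = 0.20 × √190 = 2.7568
One-sided α = 0.01 → critical value z_{0.01} = 2.326.
Power = Φ(δ − 2.326) = Φ(0.430) = 0.6666.
Type II error: β = 1 − power = 1 − 0.6666 = 0.3334.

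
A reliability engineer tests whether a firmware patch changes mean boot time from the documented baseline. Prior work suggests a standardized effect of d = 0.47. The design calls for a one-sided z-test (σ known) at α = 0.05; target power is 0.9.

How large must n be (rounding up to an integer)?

Set Φ(δ − 1.645) = 0.9; then δ − 1.645 = Φ⁻¹(0.9) = 1.282, giving δ = 2.926.
δ = d·√n ⇒ n = (δ/d)² = (2.926 / 0.47)² = 38.77.
Round up to the next whole unit.

n = 39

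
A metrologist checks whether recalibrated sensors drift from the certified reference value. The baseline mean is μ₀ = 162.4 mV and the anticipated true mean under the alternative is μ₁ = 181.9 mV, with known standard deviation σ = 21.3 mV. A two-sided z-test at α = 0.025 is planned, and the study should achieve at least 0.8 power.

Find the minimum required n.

Standardized effect: d = |μ₁ − μ₀| / σ = |181.9 − 162.4| / 21.3 = 0.9155
Set Φ(δ − 2.241) = 0.8; then δ − 2.241 = Φ⁻¹(0.8) = 0.842, giving δ = 3.083.
(Ignoring the negligible lower-tail rejection probability gives the usual closed-form inversion.)
δ = d·√n ⇒ n = (δ/d)² = (3.083 / 0.9155)² = 11.34.
Rounding up, n = 12.

n = 12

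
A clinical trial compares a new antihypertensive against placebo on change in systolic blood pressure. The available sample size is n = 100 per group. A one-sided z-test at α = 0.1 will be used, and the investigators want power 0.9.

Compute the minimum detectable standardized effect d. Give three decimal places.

Need Φ(δ − 1.282) = 0.9, so δ = 1.282 + 1.282 = 2.563.
δ = d·√(n/2) ⇒ d = δ/√(n/2) = 2.563/√(100/2) = 0.3625.

d ≈ 0.362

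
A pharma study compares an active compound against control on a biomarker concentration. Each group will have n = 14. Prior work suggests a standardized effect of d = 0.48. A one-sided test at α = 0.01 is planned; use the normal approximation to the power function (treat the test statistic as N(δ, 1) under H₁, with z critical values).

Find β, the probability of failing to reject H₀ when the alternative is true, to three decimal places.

Noncentrality parameter: δ = d·√(n/2) = 0.48 × √(14/2) = 1.2700
Critical value for a one-sided test at α = 0.01: z_α = 2.326.
Power = P(Z > 2.326 − δ) = Φ(-1.056) = 0.1454.
Type II error: β = 1 − power = 1 − 0.1454 = 0.8546.

β ≈ 0.855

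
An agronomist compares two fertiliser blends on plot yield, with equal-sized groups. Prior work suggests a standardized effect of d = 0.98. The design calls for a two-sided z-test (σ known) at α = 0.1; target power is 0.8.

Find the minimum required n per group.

Set Φ(δ − 1.645) = 0.8; then δ − 1.645 = Φ⁻¹(0.8) = 0.842, giving δ = 2.486.
(For δ > 0 the lower-tail rejection region contributes negligibly to power, so the one-term inversion is standard.)
δ = d·√(n/2) ⇒ n = 2(δ/d)² = 2 × (2.486 / 0.98)² = 12.87.
Round up to the next whole unit.

n = 13 per group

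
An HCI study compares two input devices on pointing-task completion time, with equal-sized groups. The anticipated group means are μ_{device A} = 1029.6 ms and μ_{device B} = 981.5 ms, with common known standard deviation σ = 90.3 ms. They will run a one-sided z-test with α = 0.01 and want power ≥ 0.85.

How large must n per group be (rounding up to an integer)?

Standardized effect: d = |μ_{device A} − μ_{device B}| / σ = |1029.6 − 981.5| / 90.3 = 0.5327
For power 0.85 need Φ(δ − z_{0.01}) = 0.85, so δ = z_{0.01} + z_{0.15} = 2.326 + 1.036 = 3.363.
δ = d·√(n/2) ⇒ n = 2(δ/d)² = 2 × (3.363 / 0.5327)² = 79.71.
Round up to the next whole unit.

n = 80 per group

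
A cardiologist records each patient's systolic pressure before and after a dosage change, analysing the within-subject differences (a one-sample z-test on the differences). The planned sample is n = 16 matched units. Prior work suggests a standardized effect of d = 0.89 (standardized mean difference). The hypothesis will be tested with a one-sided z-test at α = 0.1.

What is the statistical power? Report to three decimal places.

Noncentrality parameter: δ = d·√n = 0.89 × √16 = 3.5600
One-sided α = 0.1 → critical value z_{0.1} = 1.282.
Power = Φ(δ − 1.282) = Φ(2.278) = 0.9887.

Power ≈ 0.989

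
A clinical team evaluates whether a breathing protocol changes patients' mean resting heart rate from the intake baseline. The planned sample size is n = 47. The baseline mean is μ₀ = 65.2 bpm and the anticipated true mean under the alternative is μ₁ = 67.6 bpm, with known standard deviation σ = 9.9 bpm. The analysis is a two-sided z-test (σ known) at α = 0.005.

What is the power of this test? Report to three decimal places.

Power ≈ 0.126

Standardized effect: d = |μ₁ − μ₀| / σ = |67.6 − 65.2| / 9.9 = 0.2424
Noncentrality parameter: δ = d·√n = 0.2424 × √47 = 1.6620
Critical value for a two-sided test at α = 0.005: z_{α/2} = 2.807.
Power = Φ(δ − 2.807) + Φ(−δ − 2.807) = Φ(-1.145) + Φ(-4.469) = 0.1261 + 0.0000 = 0.1261.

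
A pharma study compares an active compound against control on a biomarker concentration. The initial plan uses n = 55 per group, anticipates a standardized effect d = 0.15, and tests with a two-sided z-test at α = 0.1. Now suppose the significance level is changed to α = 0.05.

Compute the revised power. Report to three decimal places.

δ = d·√(n/2) = 0.15 × √(55/2) = 0.7866 (unchanged). New critical value: z_{0.025} = 1.960.
Revised power = Φ(δ − 1.960) + Φ(−δ − 1.960) = Φ(-1.173) + Φ(-2.747) = 0.1203 + 0.0030 = 0.1233.

Power ≈ 0.123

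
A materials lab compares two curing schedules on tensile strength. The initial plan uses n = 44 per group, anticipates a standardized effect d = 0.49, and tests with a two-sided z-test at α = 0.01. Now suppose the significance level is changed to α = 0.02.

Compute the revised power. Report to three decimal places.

δ = d·√(n/2) = 0.49 × √(44/2) = 2.2983 (unchanged). New critical value: z_{0.01} = 2.326.
Revised power = Φ(δ − 2.326) + Φ(−δ − 2.326) = Φ(-0.028) + Φ(-4.625) = 0.4888 + 0.0000 = 0.4888.

Power ≈ 0.489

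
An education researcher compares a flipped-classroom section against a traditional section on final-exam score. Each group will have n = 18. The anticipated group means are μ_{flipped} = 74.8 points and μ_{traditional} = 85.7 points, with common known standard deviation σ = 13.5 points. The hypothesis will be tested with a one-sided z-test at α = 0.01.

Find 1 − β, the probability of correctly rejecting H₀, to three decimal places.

Power ≈ 0.538

Standardized effect: d = |μ_{flipped} − μ_{traditional}| / σ = |74.8 − 85.7| / 13.5 = 0.8074
Noncentrality parameter: δ = d·√(n/2) = 0.8074 × √(18/2) = 2.4222
Critical value for a one-sided test at α = 0.01: z_α = 2.326.
Power = Φ(δ − 2.326) = Φ(0.096) = 0.5382.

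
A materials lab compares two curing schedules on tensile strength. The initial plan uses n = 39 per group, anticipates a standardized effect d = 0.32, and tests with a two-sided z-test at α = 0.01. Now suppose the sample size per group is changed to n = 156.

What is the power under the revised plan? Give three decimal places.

With n = 156 per group: δ = d·√(n/2) = 0.32 × √(156/2) = 2.8262. Critical value z_{0.005} = 2.576.
Revised power = Φ(δ − 2.576) + Φ(−δ − 2.576) = Φ(0.250) + Φ(-5.402) = 0.5988 + 0.0000 = 0.5988.

Power ≈ 0.599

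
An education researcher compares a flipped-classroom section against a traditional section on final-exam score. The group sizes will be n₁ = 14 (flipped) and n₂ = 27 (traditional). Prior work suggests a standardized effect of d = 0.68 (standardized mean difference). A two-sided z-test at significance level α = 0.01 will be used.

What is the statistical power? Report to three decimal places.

Noncentrality parameter: δ = d / √(1/n₁ + 1/n₂) = 0.68 / √(1/14 + 1/27) = 2.0647
Two-sided α = 0.01 → critical value z_{0.005} = 2.576.
Power = Φ(δ − 2.576) + Φ(−δ − 2.576) = Φ(-0.511) + Φ(-4.641) = 0.3046 + 0.0000 = 0.3046.

Power ≈ 0.305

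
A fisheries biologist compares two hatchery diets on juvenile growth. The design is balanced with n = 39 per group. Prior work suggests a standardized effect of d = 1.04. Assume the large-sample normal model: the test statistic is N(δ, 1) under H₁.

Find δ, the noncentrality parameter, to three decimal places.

δ = d·√(n/2) = 1.04 × √(39/2) = 4.5925

δ ≈ 4.593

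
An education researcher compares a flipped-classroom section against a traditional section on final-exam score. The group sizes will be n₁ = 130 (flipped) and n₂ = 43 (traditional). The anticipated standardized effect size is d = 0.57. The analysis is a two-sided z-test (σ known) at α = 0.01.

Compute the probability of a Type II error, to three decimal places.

β ≈ 0.253

Noncentrality parameter: δ = d / √(1/n₁ + 1/n₂) = 0.57 / √(1/130 + 1/43) = 3.2401
Two-sided α = 0.01 → critical value z_{0.005} = 2.576.
Power = Φ(δ − 2.576) + Φ(−δ − 2.576) = Φ(0.664) + Φ(-5.816) = 0.7467 + 0.0000 = 0.7467.
Type II error: β = 1 − power = 1 − 0.7467 = 0.2533.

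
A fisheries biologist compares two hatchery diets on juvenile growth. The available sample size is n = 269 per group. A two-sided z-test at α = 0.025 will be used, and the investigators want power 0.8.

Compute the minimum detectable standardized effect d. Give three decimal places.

Need Φ(δ − 2.241) = 0.8, so δ = 2.241 + 0.842 = 3.083.
(Lower-tail contribution to power is negligible for δ > 0.)
δ = d·√(n/2) ⇒ d = δ/√(n/2) = 3.083/√(269/2) = 0.2658.

d ≈ 0.266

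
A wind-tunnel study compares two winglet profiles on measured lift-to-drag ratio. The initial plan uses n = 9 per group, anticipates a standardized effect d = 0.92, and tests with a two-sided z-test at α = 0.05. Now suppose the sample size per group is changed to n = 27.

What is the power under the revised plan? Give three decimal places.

Power ≈ 0.922

With n = 27 per group: δ = d·√(n/2) = 0.92 × √(27/2) = 3.3803. Critical value z_{0.025} = 1.960.
Revised power = Φ(δ − 1.960) + Φ(−δ − 1.960) = Φ(1.420) + Φ(-5.340) = 0.9222 + 0.0000 = 0.9222.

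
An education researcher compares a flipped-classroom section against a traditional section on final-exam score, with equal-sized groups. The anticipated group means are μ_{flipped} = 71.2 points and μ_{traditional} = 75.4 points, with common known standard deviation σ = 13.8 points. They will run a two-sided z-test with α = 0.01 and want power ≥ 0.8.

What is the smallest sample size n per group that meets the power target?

n = 253 per group

Standardized effect: d = |μ_{flipped} − μ_{traditional}| / σ = |71.2 − 75.4| / 13.8 = 0.3043
For power 0.8 need Φ(δ − z_{0.005}) = 0.8, so δ = z_{0.005} + z_{0.20} = 2.576 + 0.842 = 3.417.
(Ignoring the negligible lower-tail rejection probability gives the usual closed-form inversion.)
δ = d·√(n/2) ⇒ n = 2(δ/d)² = 2 × (3.417 / 0.3043)² = 252.17.
Rounding up, n = 253 per group.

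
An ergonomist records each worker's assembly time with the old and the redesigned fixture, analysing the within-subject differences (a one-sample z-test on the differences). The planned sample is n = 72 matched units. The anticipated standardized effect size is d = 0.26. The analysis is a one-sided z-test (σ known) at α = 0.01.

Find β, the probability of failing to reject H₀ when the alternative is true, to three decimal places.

Noncentrality parameter: δ = d·√n = 0.26 × √72 = 2.2062
Critical value for a one-sided test at α = 0.01: z_α = 2.326.
Power = P(Z > 2.326 − δ) = Φ(-0.120) = 0.4522.
Type II error: β = 1 − power = 1 − 0.4522 = 0.5478.

β ≈ 0.548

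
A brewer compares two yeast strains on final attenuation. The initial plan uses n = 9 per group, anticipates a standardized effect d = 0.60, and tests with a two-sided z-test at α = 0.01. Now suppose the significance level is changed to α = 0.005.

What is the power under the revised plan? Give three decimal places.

Power ≈ 0.063

δ = d·√(n/2) = 0.60 × √(9/2) = 1.2728 (unchanged). New critical value: z_{0.0025} = 2.807.
Revised power = Φ(δ − 2.807) + Φ(−δ − 2.807) = Φ(-1.534) + Φ(-4.080) = 0.0625 + 0.0000 = 0.0625.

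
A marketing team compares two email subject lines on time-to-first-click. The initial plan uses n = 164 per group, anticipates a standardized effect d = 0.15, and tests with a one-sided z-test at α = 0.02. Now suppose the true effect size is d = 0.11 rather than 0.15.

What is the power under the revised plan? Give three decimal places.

With d = 0.11: δ = d·√(n/2) = 0.11 × √(164/2) = 0.9961. Critical value z_{0.02} = 2.054.
Revised power = P(Z > 2.054 − δ) = Φ(-1.058) = 0.1451.

Power ≈ 0.145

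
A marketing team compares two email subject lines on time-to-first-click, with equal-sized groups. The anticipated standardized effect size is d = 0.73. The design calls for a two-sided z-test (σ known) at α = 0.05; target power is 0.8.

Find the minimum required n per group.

Set Φ(δ − 1.960) = 0.8; then δ − 1.960 = Φ⁻¹(0.8) = 0.842, giving δ = 2.802.
(Ignoring the negligible lower-tail rejection probability gives the usual closed-form inversion.)
δ = d·√(n/2) ⇒ n = 2(δ/d)² = 2 × (2.802 / 0.73)² = 29.46.
Round up to the next whole unit.

n = 30 per group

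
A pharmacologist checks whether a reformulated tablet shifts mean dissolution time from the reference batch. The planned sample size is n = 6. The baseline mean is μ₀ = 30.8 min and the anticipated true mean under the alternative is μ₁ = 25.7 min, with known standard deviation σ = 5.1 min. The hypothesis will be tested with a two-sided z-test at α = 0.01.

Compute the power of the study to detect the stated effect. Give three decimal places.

Power ≈ 0.450

Standardized effect: d = |μ₁ − μ₀| / σ = |25.7 − 30.8| / 5.1 = 1.0000
Noncentrality parameter: δ = d·√n = 1.0000 × √6 = 2.4495
Two-sided α = 0.01 → critical value z_{0.005} = 2.576.
Power = Φ(δ − 2.576) + Φ(−δ − 2.576) = Φ(-0.126) + Φ(-5.025) = 0.4497 + 0.0000 = 0.4497.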